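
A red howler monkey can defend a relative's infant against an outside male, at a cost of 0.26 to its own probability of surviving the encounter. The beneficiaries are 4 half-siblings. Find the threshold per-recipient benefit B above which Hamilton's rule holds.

r to a half-sibling = 1/4 (half-sibs share one parent — one path of length 2: r = (1/2)^2 = 1/4).
Hamilton's rule with n recipients of equal r: n·r·B > C, so B > C/(n·r) = 0.26/(4·0.25) = 0.26.

0.26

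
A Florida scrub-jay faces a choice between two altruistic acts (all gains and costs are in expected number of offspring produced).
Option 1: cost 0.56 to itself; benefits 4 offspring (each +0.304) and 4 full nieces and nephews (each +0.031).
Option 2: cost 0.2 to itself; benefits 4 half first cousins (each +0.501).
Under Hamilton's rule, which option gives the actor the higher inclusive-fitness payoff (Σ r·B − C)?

Option 1

Option 1: r to an offspring = 0.5.
Option 1: r to a full niece or nephew = 0.25.
Option 1: Σ r·B − C = (4·0.5·0.304 + 4·0.25·0.031) − 0.56 = 0.079.
Option 2: r to a half first cousin = 0.0625.
Option 2: Σ r·B − C = (4·0.0625·0.501) − 0.2 = -0.07475.
Option 1 has the higher net inclusive-fitness payoff.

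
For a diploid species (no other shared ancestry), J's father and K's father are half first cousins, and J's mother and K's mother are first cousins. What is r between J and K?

0.046875

With two independent routes of shared ancestry, r is the sum of the two contributions.
J and K are related in two ways: half second cousins through their fathers (r = 1/64) and second cousins through their mothers (r = 1/32).
r = 1/64 + 1/32 = 3/64 = 0.046875.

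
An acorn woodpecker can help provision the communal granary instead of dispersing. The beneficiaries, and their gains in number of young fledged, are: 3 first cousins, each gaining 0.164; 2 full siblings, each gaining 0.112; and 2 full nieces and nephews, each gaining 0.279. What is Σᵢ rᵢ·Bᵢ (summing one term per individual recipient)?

0.313

r to a first cousin = 1/8 (first cousins share one grandparent pair — two paths of length 4: r = 2·(1/2)^4 = 1/8).
r to a full sibling = 0.5 (full sibs share both parents — two paths of length 2: r = 2·(1/2)^2 = 1/2).
r to a full niece or nephew = 0.25 (full aunt/uncle↔niece/nephew: two paths of length 3 through the shared grandparent pair: r = 2·(1/2)^3 = 1/4).
Summing one r·B term per recipient: 3·0.125·0.164 + 2·0.5·0.112 + 2·0.25·0.279 = 0.313.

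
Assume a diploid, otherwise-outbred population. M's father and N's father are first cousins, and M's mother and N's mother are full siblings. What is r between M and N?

With two independent routes of shared ancestry, r is the sum of the two contributions.
M and N are related in two ways: second cousins through their fathers (r = 1/32) and first cousins through their mothers (r = 1/8).
r = 1/32 + 1/8 = 5/32 = 0.15625.

0.15625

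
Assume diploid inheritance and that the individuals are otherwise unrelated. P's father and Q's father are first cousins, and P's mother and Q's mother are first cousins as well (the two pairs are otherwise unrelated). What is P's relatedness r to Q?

Wright's path rule: contributions from independent ancestry routes add.
P and Q are related in two ways: second cousins through their fathers (r = 1/32) and second cousins through their mothers (r = 1/32).
r = 1/32 + 1/32 = 0.0625.

0.0625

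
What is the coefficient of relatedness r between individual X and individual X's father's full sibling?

0.25

Each parent–offspring link contributes a factor of 1/2, and independent paths through distinct common ancestors add.
Full aunt/uncle↔niece/nephew: two paths of length 3 through the shared grandparent pair: r = 2·(1/2)^3 = 1/4.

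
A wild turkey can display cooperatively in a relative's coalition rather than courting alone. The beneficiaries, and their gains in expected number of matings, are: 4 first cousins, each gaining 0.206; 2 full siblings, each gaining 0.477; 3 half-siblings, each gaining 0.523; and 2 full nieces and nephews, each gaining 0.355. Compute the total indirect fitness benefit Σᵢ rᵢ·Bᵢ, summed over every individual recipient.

r to a first cousin = 1/8 (first cousins share one grandparent pair — two paths of length 4: r = 2·(1/2)^4 = 1/8).
r to a full sibling = 1/2 (full sibs share both parents — two paths of length 2: r = 2·(1/2)^2 = 1/2).
r to a half-sibling = 0.25 (half-sibs share one parent — one path of length 2: r = (1/2)^2 = 1/4).
r to a full niece or nephew = 1/4 (full aunt/uncle↔niece/nephew: two paths of length 3 through the shared grandparent pair: r = 2·(1/2)^3 = 1/4).
Summing one r·B term per recipient: 4·0.125·0.206 + 2·0.5·0.477 + 3·0.25·0.523 + 2·0.25·0.355 = 1.14975.

1.14975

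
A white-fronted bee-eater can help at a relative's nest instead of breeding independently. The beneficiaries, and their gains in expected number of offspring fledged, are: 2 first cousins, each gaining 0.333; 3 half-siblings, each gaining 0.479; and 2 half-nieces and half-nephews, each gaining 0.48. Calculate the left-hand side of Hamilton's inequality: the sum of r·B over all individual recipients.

r to a first cousin = 1/8 (first cousins share one grandparent pair — two paths of length 4: r = 2·(1/2)^4 = 1/8).
r to a half-sibling = 1/4 (half-sibs share one parent — one path of length 2: r = (1/2)^2 = 1/4).
r to a half-niece or half-nephew = 0.125 (half-aunt/uncle↔niece/nephew: one path of length 3: r = (1/2)^3 = 1/8).
Summing one r·B term per recipient: 2·0.125·0.333 + 3·0.25·0.479 + 2·0.125·0.48 = 0.5625.

0.5625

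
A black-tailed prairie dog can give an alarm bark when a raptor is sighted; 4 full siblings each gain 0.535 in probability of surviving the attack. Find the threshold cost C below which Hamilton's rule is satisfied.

r to a full sibling = 0.5 (full sibs share both parents — two paths of length 2: r = 2·(1/2)^2 = 1/2).
Hamilton's rule: n·r·B > C, so the trait is favored while C < n·r·B = 4·0.5·0.535 = 1.07.

1.07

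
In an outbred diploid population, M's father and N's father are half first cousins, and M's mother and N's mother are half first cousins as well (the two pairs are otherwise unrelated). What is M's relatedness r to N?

0.03125

With two independent routes of shared ancestry, r is the sum of the two contributions.
M and N are related in two ways: half second cousins through their fathers (r = 1/64) and half second cousins through their mothers (r = 1/64).
r = 1/64 + 1/64 = 0.03125.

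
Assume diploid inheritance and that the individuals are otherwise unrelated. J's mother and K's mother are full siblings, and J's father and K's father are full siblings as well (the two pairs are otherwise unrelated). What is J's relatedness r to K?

0.25

Independent pedigree routes through distinct common ancestors add.
J and K are related in two ways: first cousins through their mothers (r = 1/8) and first cousins through their fathers (r = 1/8) — i.e. double first cousins.
r = 1/8 + 1/8 = 0.25.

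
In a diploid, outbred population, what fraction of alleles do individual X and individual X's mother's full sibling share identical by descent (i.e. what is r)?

0.25

Each parent–offspring link contributes a factor of 1/2, and independent paths through distinct common ancestors add.
Full aunt/uncle↔niece/nephew: two paths of length 3 through the shared grandparent pair: r = 2·(1/2)^3 = 1/4.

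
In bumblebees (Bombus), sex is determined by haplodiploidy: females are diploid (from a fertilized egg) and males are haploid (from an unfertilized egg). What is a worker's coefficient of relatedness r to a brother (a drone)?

0.25

Her haploid brother carries none of their father's genes and a random half of their mother's genome; that half matches the maternal half of her own genome with probability 1/2: r = 1/2 · 1/2 = 1/4.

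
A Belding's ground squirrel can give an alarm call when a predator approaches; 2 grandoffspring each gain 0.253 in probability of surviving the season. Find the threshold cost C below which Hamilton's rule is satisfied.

r to a grandoffspring = 1/4 (two parent–offspring links: r = (1/2)^2 = 1/4).
Hamilton's rule: n·r·B > C, so the trait is favored while C < n·r·B = 2·0.25·0.253 = 0.1265.

0.1265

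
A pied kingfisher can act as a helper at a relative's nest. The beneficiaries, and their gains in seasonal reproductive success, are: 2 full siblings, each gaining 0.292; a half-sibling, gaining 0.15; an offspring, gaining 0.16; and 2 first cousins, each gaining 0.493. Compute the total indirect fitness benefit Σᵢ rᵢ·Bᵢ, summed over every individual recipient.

r to a full sibling = 0.5 (full sibs share both parents — two paths of length 2: r = 2·(1/2)^2 = 1/2).
r to a half-sibling = 1/4 (half-sibs share one parent — one path of length 2: r = (1/2)^2 = 1/4).
r to an offspring = 1/2 (one parent–offspring link: r = (1/2)^1 = 1/2).
r to a first cousin = 0.125 (first cousins share one grandparent pair — two paths of length 4: r = 2·(1/2)^4 = 1/8).
Summing one r·B term per recipient: 2·0.5·0.292 + 1·0.25·0.15 + 1·0.5·0.16 + 2·0.125·0.493 = 0.53275.

0.53275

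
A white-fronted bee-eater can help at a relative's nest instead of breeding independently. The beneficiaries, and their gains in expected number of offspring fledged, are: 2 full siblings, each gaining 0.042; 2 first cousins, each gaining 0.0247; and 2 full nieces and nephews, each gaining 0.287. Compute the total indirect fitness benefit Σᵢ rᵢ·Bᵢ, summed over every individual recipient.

0.191675

r to a full sibling = 1/2 (full sibs share both parents — two paths of length 2: r = 2·(1/2)^2 = 1/2).
r to a first cousin = 0.125 (first cousins share one grandparent pair — two paths of length 4: r = 2·(1/2)^4 = 1/8).
r to a full niece or nephew = 1/4 (full aunt/uncle↔niece/nephew: two paths of length 3 through the shared grandparent pair: r = 2·(1/2)^3 = 1/4).
Summing one r·B term per recipient: 2·0.5·0.042 + 2·0.125·0.0247 + 2·0.25·0.287 = 0.191675.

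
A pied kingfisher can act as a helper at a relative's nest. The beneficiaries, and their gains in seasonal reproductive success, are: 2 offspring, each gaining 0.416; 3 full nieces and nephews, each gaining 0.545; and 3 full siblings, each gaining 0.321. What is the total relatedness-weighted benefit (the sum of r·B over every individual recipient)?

r to an offspring = 1/2 (one parent–offspring link: r = (1/2)^1 = 1/2).
r to a full niece or nephew = 1/4 (full aunt/uncle↔niece/nephew: two paths of length 3 through the shared grandparent pair: r = 2·(1/2)^3 = 1/4).
r to a full sibling = 0.5 (full sibs share both parents — two paths of length 2: r = 2·(1/2)^2 = 1/2).
Summing one r·B term per recipient: 2·0.5·0.416 + 3·0.25·0.545 + 3·0.5·0.321 = 1.30625.

1.30625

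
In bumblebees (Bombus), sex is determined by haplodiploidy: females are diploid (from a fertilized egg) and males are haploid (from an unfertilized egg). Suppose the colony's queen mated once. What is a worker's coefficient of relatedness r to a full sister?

Haplodiploid full sisters inherit their father's entire haploid genome identically (contributing 1/2) and on average half of their mother's contribution (1/2 · 1/2 = 1/4); r = 1/2 + 1/4 = 3/4.

0.75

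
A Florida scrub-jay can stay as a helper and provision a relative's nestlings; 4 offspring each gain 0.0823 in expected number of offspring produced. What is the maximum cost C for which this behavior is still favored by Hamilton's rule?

0.1646

r to an offspring = 0.5 (one parent–offspring link: r = (1/2)^1 = 1/2).
Hamilton's rule: n·r·B > C, so the trait is favored while C < n·r·B = 4·0.5·0.0823 = 0.1646.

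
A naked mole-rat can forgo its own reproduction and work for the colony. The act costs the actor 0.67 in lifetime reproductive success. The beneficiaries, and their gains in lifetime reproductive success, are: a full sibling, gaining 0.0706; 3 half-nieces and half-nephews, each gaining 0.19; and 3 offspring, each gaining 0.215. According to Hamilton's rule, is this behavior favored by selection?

Hamilton's rule: the trait is favored when the sum of r·B over every recipient exceeds the actor's cost C.
r to a full sibling = 1/2 (full sibs share both parents — two paths of length 2: r = 2·(1/2)^2 = 1/2).
r to a half-niece or half-nephew = 0.125 (half-aunt/uncle↔niece/nephew: one path of length 3: r = (1/2)^3 = 1/8).
r to an offspring = 1/2 (one parent–offspring link: r = (1/2)^1 = 1/2).
Summing one r·B term per recipient: 1·0.5·0.0706 + 3·0.125·0.19 + 3·0.5·0.215 = 0.42905.
0.42905 < 0.67: the indirect benefit is less than the cost.

No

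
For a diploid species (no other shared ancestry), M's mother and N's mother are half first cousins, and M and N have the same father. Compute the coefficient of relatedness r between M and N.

Relatedness sums over independent paths through distinct common ancestors.
M and N are related in two ways: half second cousins through their mothers (r = 1/64) and half-sibs through their shared father (r = 1/4).
r = 1/64 + 1/4 = 17/64 = 0.265625.

0.265625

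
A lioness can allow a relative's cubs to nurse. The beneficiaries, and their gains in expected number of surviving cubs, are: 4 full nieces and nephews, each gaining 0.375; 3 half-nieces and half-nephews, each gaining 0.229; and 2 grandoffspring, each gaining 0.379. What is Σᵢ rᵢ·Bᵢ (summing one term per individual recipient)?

0.650375

r to a full niece or nephew = 1/4 (full aunt/uncle↔niece/nephew: two paths of length 3 through the shared grandparent pair: r = 2·(1/2)^3 = 1/4).
r to a half-niece or half-nephew = 1/8 (half-aunt/uncle↔niece/nephew: one path of length 3: r = (1/2)^3 = 1/8).
r to a grandoffspring = 1/4 (two parent–offspring links: r = (1/2)^2 = 1/4).
Summing one r·B term per recipient: 4·0.25·0.375 + 3·0.125·0.229 + 2·0.25·0.379 = 0.650375.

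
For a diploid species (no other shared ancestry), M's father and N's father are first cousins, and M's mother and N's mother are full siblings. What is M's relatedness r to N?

0.15625

Relatedness sums over independent paths through distinct common ancestors.
M and N are related in two ways: second cousins through their fathers (r = 1/32) and first cousins through their mothers (r = 1/8).
r = 1/32 + 1/8 = 0.15625.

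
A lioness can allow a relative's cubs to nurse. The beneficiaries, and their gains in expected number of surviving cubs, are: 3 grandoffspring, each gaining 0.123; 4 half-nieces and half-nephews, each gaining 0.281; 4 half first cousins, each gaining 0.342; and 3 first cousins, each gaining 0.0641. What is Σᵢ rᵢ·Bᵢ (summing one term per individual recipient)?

0.3422875

r to a grandoffspring = 1/4 (two parent–offspring links: r = (1/2)^2 = 1/4).
r to a half-niece or half-nephew = 1/8 (half-aunt/uncle↔niece/nephew: one path of length 3: r = (1/2)^3 = 1/8).
r to a half first cousin = 0.0625 (half first cousins share one grandparent — one path of length 4: r = (1/2)^4 = 1/16).
r to a first cousin = 1/8 (first cousins share one grandparent pair — two paths of length 4: r = 2·(1/2)^4 = 1/8).
Summing one r·B term per recipient: 3·0.25·0.123 + 4·0.125·0.281 + 4·0.0625·0.342 + 3·0.125·0.0641 = 0.3422875.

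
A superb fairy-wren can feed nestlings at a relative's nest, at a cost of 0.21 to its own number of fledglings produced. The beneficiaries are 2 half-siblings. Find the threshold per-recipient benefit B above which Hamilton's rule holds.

0.42

r to a half-sibling = 1/4 (half-sibs share one parent — one path of length 2: r = (1/2)^2 = 1/4).
Hamilton's rule with n recipients of equal r: n·r·B > C, so B > C/(n·r) = 0.21/(2·0.25) = 0.42.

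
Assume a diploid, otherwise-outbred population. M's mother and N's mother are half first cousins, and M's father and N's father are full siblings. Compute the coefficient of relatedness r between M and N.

0.140625

With two independent routes of shared ancestry, r is the sum of the two contributions.
M and N are related in two ways: half second cousins through their mothers (r = 1/64) and first cousins through their fathers (r = 1/8).
r = 1/64 + 1/8 = 9/64 = 0.140625.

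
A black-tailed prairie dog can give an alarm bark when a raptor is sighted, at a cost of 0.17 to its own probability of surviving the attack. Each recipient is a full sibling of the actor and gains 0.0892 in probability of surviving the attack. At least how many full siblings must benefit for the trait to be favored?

r to a full sibling = 1/2 (full sibs share both parents — two paths of length 2: r = 2·(1/2)^2 = 1/2).
Hamilton's rule: n·r·B > C  ⇒  n > C/(r·B) = 0.17/(0.5·0.0892) = 3.812.
The smallest integer exceeding 3.812 is 4.

4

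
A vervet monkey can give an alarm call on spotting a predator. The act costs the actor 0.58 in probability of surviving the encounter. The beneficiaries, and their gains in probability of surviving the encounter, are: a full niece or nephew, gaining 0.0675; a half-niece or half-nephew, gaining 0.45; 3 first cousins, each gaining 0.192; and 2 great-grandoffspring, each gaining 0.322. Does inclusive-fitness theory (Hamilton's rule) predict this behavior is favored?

Hamilton's rule: the trait is favored when the sum of r·B over every recipient exceeds the actor's cost C.
r to a full niece or nephew = 1/4 (full aunt/uncle↔niece/nephew: two paths of length 3 through the shared grandparent pair: r = 2·(1/2)^3 = 1/4).
r to a half-niece or half-nephew = 0.125 (half-aunt/uncle↔niece/nephew: one path of length 3: r = (1/2)^3 = 1/8).
r to a first cousin = 1/8 (first cousins share one grandparent pair — two paths of length 4: r = 2·(1/2)^4 = 1/8).
r to a great-grandoffspring = 0.125 (three parent–offspring links: r = (1/2)^3 = 1/8).
Summing one r·B term per recipient: 1·0.25·0.0675 + 1·0.125·0.45 + 3·0.125·0.192 + 2·0.125·0.322 = 0.225625.
0.225625 < 0.58: the indirect benefit is less than the cost.

No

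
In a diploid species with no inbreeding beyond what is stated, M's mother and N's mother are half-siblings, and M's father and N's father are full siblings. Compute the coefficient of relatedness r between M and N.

With two independent routes of shared ancestry, r is the sum of the two contributions.
M and N are related in two ways: half first cousins through their mothers (r = 1/16) and first cousins through their fathers (r = 1/8).
r = 1/16 + 1/8 = 3/16 = 0.1875.

0.1875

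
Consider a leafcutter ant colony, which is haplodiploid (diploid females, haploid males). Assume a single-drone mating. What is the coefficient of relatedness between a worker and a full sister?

0.75

Haplodiploid full sisters inherit their father's entire haploid genome identically (contributing 1/2) and on average half of their mother's contribution (1/2 · 1/2 = 1/4); r = 1/2 + 1/4 = 3/4.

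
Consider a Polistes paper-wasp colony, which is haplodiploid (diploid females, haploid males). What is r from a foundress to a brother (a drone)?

Her haploid brother carries none of their father's genes and a random half of their mother's genome; that half matches the maternal half of her own genome with probability 1/2: r = 1/2 · 1/2 = 1/4.

0.25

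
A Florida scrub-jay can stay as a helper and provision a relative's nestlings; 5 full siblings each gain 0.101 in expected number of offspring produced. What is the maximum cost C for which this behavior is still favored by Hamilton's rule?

r to a full sibling = 0.5 (full sibs share both parents — two paths of length 2: r = 2·(1/2)^2 = 1/2).
Hamilton's rule: n·r·B > C, so the trait is favored while C < n·r·B = 5·0.5·0.101 = 0.2525.

0.2525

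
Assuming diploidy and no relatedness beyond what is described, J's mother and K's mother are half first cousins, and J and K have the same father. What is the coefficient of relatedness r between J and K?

With two independent routes of shared ancestry, r is the sum of the two contributions.
J and K are related in two ways: half second cousins through their mothers (r = 1/64) and half-sibs through their shared father (r = 1/4).
r = 1/64 + 1/4 = 0.265625.

0.265625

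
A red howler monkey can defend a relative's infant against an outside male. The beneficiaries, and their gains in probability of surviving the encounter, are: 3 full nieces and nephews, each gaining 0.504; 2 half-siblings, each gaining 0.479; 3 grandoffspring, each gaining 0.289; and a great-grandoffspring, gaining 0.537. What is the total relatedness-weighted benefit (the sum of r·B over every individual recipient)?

0.901375

r to a full niece or nephew = 0.25 (full aunt/uncle↔niece/nephew: two paths of length 3 through the shared grandparent pair: r = 2·(1/2)^3 = 1/4).
r to a half-sibling = 1/4 (half-sibs share one parent — one path of length 2: r = (1/2)^2 = 1/4).
r to a grandoffspring = 0.25 (two parent–offspring links: r = (1/2)^2 = 1/4).
r to a great-grandoffspring = 1/8 (three parent–offspring links: r = (1/2)^3 = 1/8).
Summing one r·B term per recipient: 3·0.25·0.504 + 2·0.25·0.479 + 3·0.25·0.289 + 1·0.125·0.537 = 0.901375.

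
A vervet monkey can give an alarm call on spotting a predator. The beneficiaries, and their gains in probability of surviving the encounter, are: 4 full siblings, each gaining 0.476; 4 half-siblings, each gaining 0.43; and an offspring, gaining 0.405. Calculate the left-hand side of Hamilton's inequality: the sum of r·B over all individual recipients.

1.5845

r to a full sibling = 0.5 (full sibs share both parents — two paths of length 2: r = 2·(1/2)^2 = 1/2).
r to a half-sibling = 1/4 (half-sibs share one parent — one path of length 2: r = (1/2)^2 = 1/4).
r to an offspring = 1/2 (one parent–offspring link: r = (1/2)^1 = 1/2).
Summing one r·B term per recipient: 4·0.5·0.476 + 4·0.25·0.43 + 1·0.5·0.405 = 1.5845.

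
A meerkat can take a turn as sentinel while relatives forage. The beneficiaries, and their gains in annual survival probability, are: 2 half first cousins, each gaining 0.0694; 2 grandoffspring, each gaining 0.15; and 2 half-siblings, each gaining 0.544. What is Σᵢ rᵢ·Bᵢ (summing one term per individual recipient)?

0.355675

r to a half first cousin = 1/16 (half first cousins share one grandparent — one path of length 4: r = (1/2)^4 = 1/16).
r to a grandoffspring = 0.25 (two parent–offspring links: r = (1/2)^2 = 1/4).
r to a half-sibling = 0.25 (half-sibs share one parent — one path of length 2: r = (1/2)^2 = 1/4).
Summing one r·B term per recipient: 2·0.0625·0.0694 + 2·0.25·0.15 + 2·0.25·0.544 = 0.355675.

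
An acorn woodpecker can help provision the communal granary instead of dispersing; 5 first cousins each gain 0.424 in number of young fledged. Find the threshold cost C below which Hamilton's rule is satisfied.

r to a first cousin = 0.125 (first cousins share one grandparent pair — two paths of length 4: r = 2·(1/2)^4 = 1/8).
Hamilton's rule: n·r·B > C, so the trait is favored while C < n·r·B = 5·0.125·0.424 = 0.265.

0.265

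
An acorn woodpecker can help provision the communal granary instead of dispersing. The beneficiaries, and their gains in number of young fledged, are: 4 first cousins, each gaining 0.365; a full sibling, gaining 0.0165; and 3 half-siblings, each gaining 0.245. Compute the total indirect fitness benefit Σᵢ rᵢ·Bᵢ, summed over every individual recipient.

0.3745

r to a first cousin = 1/8 (first cousins share one grandparent pair — two paths of length 4: r = 2·(1/2)^4 = 1/8).
r to a full sibling = 1/2 (full sibs share both parents — two paths of length 2: r = 2·(1/2)^2 = 1/2).
r to a half-sibling = 1/4 (half-sibs share one parent — one path of length 2: r = (1/2)^2 = 1/4).
Summing one r·B term per recipient: 4·0.125·0.365 + 1·0.5·0.0165 + 3·0.25·0.245 = 0.3745.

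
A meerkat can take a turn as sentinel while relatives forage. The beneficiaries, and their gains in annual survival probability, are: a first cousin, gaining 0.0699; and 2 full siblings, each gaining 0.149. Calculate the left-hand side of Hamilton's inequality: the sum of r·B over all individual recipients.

r to a first cousin = 0.125 (first cousins share one grandparent pair — two paths of length 4: r = 2·(1/2)^4 = 1/8).
r to a full sibling = 0.5 (full sibs share both parents — two paths of length 2: r = 2·(1/2)^2 = 1/2).
Summing one r·B term per recipient: 1·0.125·0.0699 + 2·0.5·0.149 = 0.1577375.

0.1577375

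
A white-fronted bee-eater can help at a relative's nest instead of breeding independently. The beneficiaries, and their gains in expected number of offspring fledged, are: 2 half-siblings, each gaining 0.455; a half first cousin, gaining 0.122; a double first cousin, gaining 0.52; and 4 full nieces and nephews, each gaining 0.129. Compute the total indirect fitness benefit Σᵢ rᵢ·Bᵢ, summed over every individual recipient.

0.494125

r to a half-sibling = 1/4 (half-sibs share one parent — one path of length 2: r = (1/2)^2 = 1/4).
r to a half first cousin = 0.0625 (half first cousins share one grandparent — one path of length 4: r = (1/2)^4 = 1/16).
r to a double first cousin = 0.25 (double first cousins share both grandparent pairs — four paths of length 4: r = 4·(1/2)^4 = 1/4).
r to a full niece or nephew = 0.25 (full aunt/uncle↔niece/nephew: two paths of length 3 through the shared grandparent pair: r = 2·(1/2)^3 = 1/4).
Summing one r·B term per recipient: 2·0.25·0.455 + 1·0.0625·0.122 + 1·0.25·0.52 + 4·0.25·0.129 = 0.494125.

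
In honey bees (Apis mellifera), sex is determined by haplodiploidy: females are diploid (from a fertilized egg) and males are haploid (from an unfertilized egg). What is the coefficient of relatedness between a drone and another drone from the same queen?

Haploid brothers each carry a random half of the queen's diploid genome, so on average they share half: r = 1/2.

0.5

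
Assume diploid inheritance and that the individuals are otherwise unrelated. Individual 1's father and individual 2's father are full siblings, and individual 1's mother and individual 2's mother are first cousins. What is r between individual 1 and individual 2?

With two independent routes of shared ancestry, r is the sum of the two contributions.
Individual 1 and individual 2 are related in two ways: first cousins through their fathers (r = 1/8) and second cousins through their mothers (r = 1/32).
r = 1/8 + 1/32 = 0.15625.

0.15625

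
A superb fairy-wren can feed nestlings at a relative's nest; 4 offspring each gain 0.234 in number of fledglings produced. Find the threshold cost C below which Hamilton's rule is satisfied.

0.468

r to an offspring = 0.5 (one parent–offspring link: r = (1/2)^1 = 1/2).
Hamilton's rule: n·r·B > C, so the trait is favored while C < n·r·B = 4·0.5·0.234 = 0.468.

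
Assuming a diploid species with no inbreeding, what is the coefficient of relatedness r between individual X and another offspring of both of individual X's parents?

0.5

Each parent–offspring link contributes a factor of 1/2, and independent paths through distinct common ancestors add.
Full sibs share both parents — two paths of length 2: r = 2·(1/2)^2 = 1/2.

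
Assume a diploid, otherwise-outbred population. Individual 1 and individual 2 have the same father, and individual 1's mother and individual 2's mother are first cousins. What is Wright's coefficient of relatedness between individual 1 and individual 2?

0.28125

Wright's path rule: contributions from independent ancestry routes add.
Individual 1 and individual 2 are related in two ways: half-sibs through their shared father (r = 1/4) and second cousins through their mothers (r = 1/32).
r = 1/4 + 1/32 = 9/32 = 0.28125.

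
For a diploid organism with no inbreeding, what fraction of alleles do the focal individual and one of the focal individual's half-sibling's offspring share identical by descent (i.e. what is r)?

Each parent–offspring link contributes a factor of 1/2, and independent paths through distinct common ancestors add.
Half-aunt/uncle↔niece/nephew: one path of length 3: r = (1/2)^3 = 1/8.

0.125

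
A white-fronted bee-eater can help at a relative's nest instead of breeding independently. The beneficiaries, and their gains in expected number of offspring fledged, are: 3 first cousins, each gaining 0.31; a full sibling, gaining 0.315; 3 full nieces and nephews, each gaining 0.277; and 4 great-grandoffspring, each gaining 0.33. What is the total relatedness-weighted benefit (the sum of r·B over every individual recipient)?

r to a first cousin = 1/8 (first cousins share one grandparent pair — two paths of length 4: r = 2·(1/2)^4 = 1/8).
r to a full sibling = 0.5 (full sibs share both parents — two paths of length 2: r = 2·(1/2)^2 = 1/2).
r to a full niece or nephew = 1/4 (full aunt/uncle↔niece/nephew: two paths of length 3 through the shared grandparent pair: r = 2·(1/2)^3 = 1/4).
r to a great-grandoffspring = 0.125 (three parent–offspring links: r = (1/2)^3 = 1/8).
Summing one r·B term per recipient: 3·0.125·0.31 + 1·0.5·0.315 + 3·0.25·0.277 + 4·0.125·0.33 = 0.6465.

0.6465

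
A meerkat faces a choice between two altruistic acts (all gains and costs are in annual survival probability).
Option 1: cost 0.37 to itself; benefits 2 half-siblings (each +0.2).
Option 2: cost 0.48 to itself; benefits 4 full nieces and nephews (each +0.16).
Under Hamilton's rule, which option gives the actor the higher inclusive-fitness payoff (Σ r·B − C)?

Option 1: r to a half-sibling = 0.25.
Option 1: Σ r·B − C = (2·0.25·0.2) − 0.37 = -0.27.
Option 2: r to a full niece or nephew = 0.25.
Option 2: Σ r·B − C = (4·0.25·0.16) − 0.48 = -0.32.
Option 1 has the higher net inclusive-fitness payoff.

Option 1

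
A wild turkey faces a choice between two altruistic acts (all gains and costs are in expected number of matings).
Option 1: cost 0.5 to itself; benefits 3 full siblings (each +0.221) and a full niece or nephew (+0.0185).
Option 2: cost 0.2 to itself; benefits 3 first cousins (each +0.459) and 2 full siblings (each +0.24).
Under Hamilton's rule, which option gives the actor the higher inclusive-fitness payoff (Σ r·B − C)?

Option 2

Option 1: r to a full sibling = 0.5.
Option 1: r to a full niece or nephew = 0.25.
Option 1: Σ r·B − C = (3·0.5·0.221 + 1·0.25·0.0185) − 0.5 = -0.163875.
Option 2: r to a first cousin = 0.125.
Option 2: r to a full sibling = 0.5.
Option 2: Σ r·B − C = (3·0.125·0.459 + 2·0.5·0.24) − 0.2 = 0.212125.
Option 2 has the higher net inclusive-fitness payoff.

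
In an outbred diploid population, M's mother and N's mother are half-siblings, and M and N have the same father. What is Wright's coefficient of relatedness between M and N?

Independent pedigree routes through distinct common ancestors add.
M and N are related in two ways: half first cousins through their mothers (r = 1/16) and half-sibs through their shared father (r = 1/4).
r = 1/16 + 1/4 = 0.3125.

0.3125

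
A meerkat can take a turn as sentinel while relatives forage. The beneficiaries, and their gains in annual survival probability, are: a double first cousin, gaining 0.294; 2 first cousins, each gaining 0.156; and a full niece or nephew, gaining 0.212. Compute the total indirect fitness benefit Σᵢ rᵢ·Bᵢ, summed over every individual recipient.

r to a double first cousin = 1/4 (double first cousins share both grandparent pairs — four paths of length 4: r = 4·(1/2)^4 = 1/4).
r to a first cousin = 0.125 (first cousins share one grandparent pair — two paths of length 4: r = 2·(1/2)^4 = 1/8).
r to a full niece or nephew = 0.25 (full aunt/uncle↔niece/nephew: two paths of length 3 through the shared grandparent pair: r = 2·(1/2)^3 = 1/4).
Summing one r·B term per recipient: 1·0.25·0.294 + 2·0.125·0.156 + 1·0.25·0.212 = 0.1655.

0.1655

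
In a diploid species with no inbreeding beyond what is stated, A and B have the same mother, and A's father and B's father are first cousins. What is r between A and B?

Wright's path rule: contributions from independent ancestry routes add.
A and B are related in two ways: half-sibs through their shared mother (r = 1/4) and second cousins through their fathers (r = 1/32).
r = 1/4 + 1/32 = 0.28125.

0.28125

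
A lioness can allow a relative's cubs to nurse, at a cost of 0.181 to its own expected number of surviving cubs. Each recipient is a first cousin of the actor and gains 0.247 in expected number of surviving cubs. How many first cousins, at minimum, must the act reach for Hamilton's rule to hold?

r to a first cousin = 1/8 (first cousins share one grandparent pair — two paths of length 4: r = 2·(1/2)^4 = 1/8).
Hamilton's rule: n·r·B > C  ⇒  n > C/(r·B) = 0.181/(0.125·0.247) = 5.862.
The smallest integer exceeding 5.862 is 6.

6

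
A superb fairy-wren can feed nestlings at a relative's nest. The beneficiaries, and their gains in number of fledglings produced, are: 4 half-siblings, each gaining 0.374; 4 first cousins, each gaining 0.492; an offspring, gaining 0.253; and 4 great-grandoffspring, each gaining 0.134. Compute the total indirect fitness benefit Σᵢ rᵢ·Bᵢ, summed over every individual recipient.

r to a half-sibling = 0.25 (half-sibs share one parent — one path of length 2: r = (1/2)^2 = 1/4).
r to a first cousin = 1/8 (first cousins share one grandparent pair — two paths of length 4: r = 2·(1/2)^4 = 1/8).
r to an offspring = 1/2 (one parent–offspring link: r = (1/2)^1 = 1/2).
r to a great-grandoffspring = 0.125 (three parent–offspring links: r = (1/2)^3 = 1/8).
Summing one r·B term per recipient: 4·0.25·0.374 + 4·0.125·0.492 + 1·0.5·0.253 + 4·0.125·0.134 = 0.8135.

0.8135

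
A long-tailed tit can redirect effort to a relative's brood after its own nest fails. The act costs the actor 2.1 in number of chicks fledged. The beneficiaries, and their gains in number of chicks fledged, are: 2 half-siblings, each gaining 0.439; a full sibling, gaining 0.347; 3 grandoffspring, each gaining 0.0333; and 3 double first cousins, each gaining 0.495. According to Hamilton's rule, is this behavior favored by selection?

Hamilton's rule: the trait is favored when the sum of r·B over every recipient exceeds the actor's cost C.
r to a half-sibling = 1/4 (half-sibs share one parent — one path of length 2: r = (1/2)^2 = 1/4).
r to a full sibling = 1/2 (full sibs share both parents — two paths of length 2: r = 2·(1/2)^2 = 1/2).
r to a grandoffspring = 0.25 (two parent–offspring links: r = (1/2)^2 = 1/4).
r to a double first cousin = 0.25 (double first cousins share both grandparent pairs — four paths of length 4: r = 4·(1/2)^4 = 1/4).
Summing one r·B term per recipient: 2·0.25·0.439 + 1·0.5·0.347 + 3·0.25·0.0333 + 3·0.25·0.495 = 0.789225.
0.789225 < 2.1: the indirect benefit is less than the cost.

No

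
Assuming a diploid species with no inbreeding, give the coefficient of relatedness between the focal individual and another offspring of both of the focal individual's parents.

Each parent–offspring link contributes a factor of 1/2, and independent paths through distinct common ancestors add.
Full sibs share both parents — two paths of length 2: r = 2·(1/2)^2 = 1/2.

0.5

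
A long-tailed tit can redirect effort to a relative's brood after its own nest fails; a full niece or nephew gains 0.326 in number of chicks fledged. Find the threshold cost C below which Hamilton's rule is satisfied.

0.0815

r to a full niece or nephew = 0.25 (full aunt/uncle↔niece/nephew: two paths of length 3 through the shared grandparent pair: r = 2·(1/2)^3 = 1/4).
Hamilton's rule: n·r·B > C, so the trait is favored while C < n·r·B = 1·0.25·0.326 = 0.0815.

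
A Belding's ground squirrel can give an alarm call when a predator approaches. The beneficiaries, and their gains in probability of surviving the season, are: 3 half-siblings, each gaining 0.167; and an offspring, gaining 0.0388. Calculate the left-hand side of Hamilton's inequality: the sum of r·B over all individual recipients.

r to a half-sibling = 1/4 (half-sibs share one parent — one path of length 2: r = (1/2)^2 = 1/4).
r to an offspring = 0.5 (one parent–offspring link: r = (1/2)^1 = 1/2).
Summing one r·B term per recipient: 3·0.25·0.167 + 1·0.5·0.0388 = 0.14465.

0.14465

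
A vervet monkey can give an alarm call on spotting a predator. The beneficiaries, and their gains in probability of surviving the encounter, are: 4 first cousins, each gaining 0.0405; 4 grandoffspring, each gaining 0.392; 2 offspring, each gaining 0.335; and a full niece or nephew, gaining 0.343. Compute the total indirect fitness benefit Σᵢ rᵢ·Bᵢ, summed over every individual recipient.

r to a first cousin = 1/8 (first cousins share one grandparent pair — two paths of length 4: r = 2·(1/2)^4 = 1/8).
r to a grandoffspring = 1/4 (two parent–offspring links: r = (1/2)^2 = 1/4).
r to an offspring = 0.5 (one parent–offspring link: r = (1/2)^1 = 1/2).
r to a full niece or nephew = 1/4 (full aunt/uncle↔niece/nephew: two paths of length 3 through the shared grandparent pair: r = 2·(1/2)^3 = 1/4).
Summing one r·B term per recipient: 4·0.125·0.0405 + 4·0.25·0.392 + 2·0.5·0.335 + 1·0.25·0.343 = 0.833.

0.833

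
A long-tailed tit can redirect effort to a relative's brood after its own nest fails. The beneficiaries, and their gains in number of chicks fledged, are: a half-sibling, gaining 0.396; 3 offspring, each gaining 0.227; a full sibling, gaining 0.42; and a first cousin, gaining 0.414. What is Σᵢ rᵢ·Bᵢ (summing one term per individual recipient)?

0.70125

r to a half-sibling = 1/4 (half-sibs share one parent — one path of length 2: r = (1/2)^2 = 1/4).
r to an offspring = 0.5 (one parent–offspring link: r = (1/2)^1 = 1/2).
r to a full sibling = 1/2 (full sibs share both parents — two paths of length 2: r = 2·(1/2)^2 = 1/2).
r to a first cousin = 1/8 (first cousins share one grandparent pair — two paths of length 4: r = 2·(1/2)^4 = 1/8).
Summing one r·B term per recipient: 1·0.25·0.396 + 3·0.5·0.227 + 1·0.5·0.42 + 1·0.125·0.414 = 0.70125.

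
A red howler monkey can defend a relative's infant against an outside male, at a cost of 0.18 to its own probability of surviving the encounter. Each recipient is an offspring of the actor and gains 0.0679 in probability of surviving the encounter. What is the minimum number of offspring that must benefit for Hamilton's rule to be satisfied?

r to an offspring = 1/2 (one parent–offspring link: r = (1/2)^1 = 1/2).
Hamilton's rule: n·r·B > C  ⇒  n > C/(r·B) = 0.18/(0.5·0.0679) = 5.302.
The smallest integer exceeding 5.302 is 6.

6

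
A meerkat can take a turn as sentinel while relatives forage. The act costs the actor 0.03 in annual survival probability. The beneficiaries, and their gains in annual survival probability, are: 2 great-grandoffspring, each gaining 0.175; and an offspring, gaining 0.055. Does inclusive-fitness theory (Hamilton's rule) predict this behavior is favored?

Hamilton's rule: the trait is favored when the sum of r·B over every recipient exceeds the actor's cost C.
r to a great-grandoffspring = 0.125 (three parent–offspring links: r = (1/2)^3 = 1/8).
r to an offspring = 1/2 (one parent–offspring link: r = (1/2)^1 = 1/2).
Summing one r·B term per recipient: 2·0.125·0.175 + 1·0.5·0.055 = 0.07125.
0.07125 > 0.03: the indirect benefit exceeds the cost.

Yes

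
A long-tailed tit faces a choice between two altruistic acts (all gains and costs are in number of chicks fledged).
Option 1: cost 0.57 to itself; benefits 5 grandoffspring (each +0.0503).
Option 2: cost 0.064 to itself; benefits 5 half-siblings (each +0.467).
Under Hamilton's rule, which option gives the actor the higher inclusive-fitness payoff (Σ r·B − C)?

Option 1: r to a grandoffspring = 0.25.
Option 1: Σ r·B − C = (5·0.25·0.0503) − 0.57 = -0.507125.
Option 2: r to a half-sibling = 0.25.
Option 2: Σ r·B − C = (5·0.25·0.467) − 0.064 = 0.51975.
Option 2 has the higher net inclusive-fitness payoff.

Option 2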